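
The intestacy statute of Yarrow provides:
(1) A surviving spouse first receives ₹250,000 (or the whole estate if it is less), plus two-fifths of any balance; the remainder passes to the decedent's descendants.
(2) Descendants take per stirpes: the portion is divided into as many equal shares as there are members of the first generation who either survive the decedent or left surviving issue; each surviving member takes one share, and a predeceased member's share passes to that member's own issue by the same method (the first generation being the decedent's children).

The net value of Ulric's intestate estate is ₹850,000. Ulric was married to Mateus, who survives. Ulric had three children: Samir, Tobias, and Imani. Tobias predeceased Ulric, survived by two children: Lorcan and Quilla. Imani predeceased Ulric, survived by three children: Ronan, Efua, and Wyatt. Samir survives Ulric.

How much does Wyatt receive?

Mateus first takes ₹250,000, leaving a balance of ₹600,000. Mateus then takes two-fifths of the balance (₹240,000), for a total of ₹490,000. The remaining ₹360,000 passes to the descendants.
The descendants' portion (₹360,000) is divided into 3 shares of ₹120,000: Samir takes ₹120,000; Tobias's ₹120,000 share passes to Tobias's issue; Imani's ₹120,000 share passes to Imani's issue.
Tobias's share (₹120,000) is divided into 2 shares of ₹60,000: Lorcan and Quilla each take ₹60,000.
Imani's share (₹120,000) is divided into 3 shares of ₹40,000: Ronan, Efua, and Wyatt each take ₹40,000.

Wyatt receives ₹40,000.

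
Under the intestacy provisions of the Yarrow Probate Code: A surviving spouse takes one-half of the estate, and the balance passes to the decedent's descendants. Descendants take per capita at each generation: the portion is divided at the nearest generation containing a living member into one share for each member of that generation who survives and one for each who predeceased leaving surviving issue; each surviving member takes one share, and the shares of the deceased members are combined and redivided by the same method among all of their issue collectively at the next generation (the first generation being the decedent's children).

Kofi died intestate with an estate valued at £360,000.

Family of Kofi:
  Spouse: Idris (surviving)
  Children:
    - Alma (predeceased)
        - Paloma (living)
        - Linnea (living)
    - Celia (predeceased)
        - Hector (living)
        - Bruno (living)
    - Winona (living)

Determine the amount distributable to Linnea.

Idris takes one-half of £360,000 = £180,000. The remaining £180,000 passes to the descendants.
The descendants' portion (£180,000) is divided at the children's generation into 3 shares of £60,000. Winona takes £60,000. The 2 shares of the deceased (Alma and Celia) are combined into a pool of £120,000.
That pool (£120,000) is divided at the grandchildren's generation equally among Paloma, Linnea, Hector, and Bruno: £30,000 each.

Linnea receives £30,000.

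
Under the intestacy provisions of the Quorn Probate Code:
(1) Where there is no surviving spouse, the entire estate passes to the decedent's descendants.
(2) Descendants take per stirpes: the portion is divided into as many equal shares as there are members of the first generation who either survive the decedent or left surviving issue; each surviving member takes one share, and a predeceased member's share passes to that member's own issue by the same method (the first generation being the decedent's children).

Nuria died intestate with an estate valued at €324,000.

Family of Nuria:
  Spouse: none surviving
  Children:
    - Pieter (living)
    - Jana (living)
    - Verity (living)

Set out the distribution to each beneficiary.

Pieter: €108,000; Jana: €108,000; Verity: €108,000

The entire €324,000 passes to the descendants.
That amount (€324,000) is divided into 3 shares of €108,000: Pieter, Jana, and Verity each take €108,000.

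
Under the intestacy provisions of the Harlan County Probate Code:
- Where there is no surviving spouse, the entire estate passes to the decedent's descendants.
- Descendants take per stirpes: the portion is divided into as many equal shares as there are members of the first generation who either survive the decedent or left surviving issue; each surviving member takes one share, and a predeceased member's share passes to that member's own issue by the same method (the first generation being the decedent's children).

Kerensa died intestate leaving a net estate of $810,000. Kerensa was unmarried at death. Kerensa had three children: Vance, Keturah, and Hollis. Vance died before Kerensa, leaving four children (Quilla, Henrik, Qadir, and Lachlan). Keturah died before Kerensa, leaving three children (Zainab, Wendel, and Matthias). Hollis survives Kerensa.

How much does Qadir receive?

Qadir receives $67,500.

The entire $810,000 passes to the descendants.
That amount ($810,000) is divided into 3 shares of $270,000: Hollis takes $270,000; Vance's $270,000 share passes to Vance's issue; Keturah's $270,000 share passes to Keturah's issue.
Vance's share ($270,000) is divided into 4 shares of $67,500: Quilla, Henrik, Qadir, and Lachlan each take $67,500.
Keturah's share ($270,000) is divided into 3 shares of $90,000: Zainab, Wendel, and Matthias each take $90,000.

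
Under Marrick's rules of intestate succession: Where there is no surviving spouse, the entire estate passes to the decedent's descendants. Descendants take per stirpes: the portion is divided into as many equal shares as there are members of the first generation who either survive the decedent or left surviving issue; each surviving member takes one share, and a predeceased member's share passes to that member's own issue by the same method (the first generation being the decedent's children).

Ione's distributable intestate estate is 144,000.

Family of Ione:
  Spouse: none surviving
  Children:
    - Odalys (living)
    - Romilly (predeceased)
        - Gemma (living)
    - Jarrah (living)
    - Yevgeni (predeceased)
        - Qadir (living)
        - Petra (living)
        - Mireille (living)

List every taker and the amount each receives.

Odalys: 36,000; Gemma: 36,000; Jarrah: 36,000; Qadir: 12,000; Petra: 12,000; Mireille: 12,000

The entire 144,000 passes to the descendants.
That amount (144,000) is divided into 4 shares of 36,000: Odalys and Jarrah each take 36,000; Romilly's 36,000 share passes to Romilly's issue; Yevgeni's 36,000 share passes to Yevgeni's issue.
Romilly's share (36,000) passes entirely to Gemma.
Yevgeni's share (36,000) is divided into 3 shares of 12,000: Qadir, Petra, and Mireille each take 12,000.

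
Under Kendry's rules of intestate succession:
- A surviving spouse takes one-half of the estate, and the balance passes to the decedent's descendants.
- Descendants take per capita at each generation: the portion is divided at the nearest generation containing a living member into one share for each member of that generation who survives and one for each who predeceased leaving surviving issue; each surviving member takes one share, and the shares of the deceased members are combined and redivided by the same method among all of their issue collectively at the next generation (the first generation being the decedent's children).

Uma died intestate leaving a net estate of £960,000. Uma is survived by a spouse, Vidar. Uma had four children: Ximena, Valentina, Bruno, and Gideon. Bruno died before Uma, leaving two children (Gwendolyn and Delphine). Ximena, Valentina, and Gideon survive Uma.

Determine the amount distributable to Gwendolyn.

Gwendolyn receives £60,000.

Vidar takes one-half of £960,000 = £480,000. The remaining £480,000 passes to the descendants.
The descendants' portion (£480,000) is divided at the children's generation into 4 shares of £120,000. Ximena, Valentina, and Gideon each take £120,000. The remaining share for the deceased Bruno (£120,000) is carried to the next generation.
That pool (£120,000) is divided at the grandchildren's generation equally among Gwendolyn and Delphine: £60,000 each.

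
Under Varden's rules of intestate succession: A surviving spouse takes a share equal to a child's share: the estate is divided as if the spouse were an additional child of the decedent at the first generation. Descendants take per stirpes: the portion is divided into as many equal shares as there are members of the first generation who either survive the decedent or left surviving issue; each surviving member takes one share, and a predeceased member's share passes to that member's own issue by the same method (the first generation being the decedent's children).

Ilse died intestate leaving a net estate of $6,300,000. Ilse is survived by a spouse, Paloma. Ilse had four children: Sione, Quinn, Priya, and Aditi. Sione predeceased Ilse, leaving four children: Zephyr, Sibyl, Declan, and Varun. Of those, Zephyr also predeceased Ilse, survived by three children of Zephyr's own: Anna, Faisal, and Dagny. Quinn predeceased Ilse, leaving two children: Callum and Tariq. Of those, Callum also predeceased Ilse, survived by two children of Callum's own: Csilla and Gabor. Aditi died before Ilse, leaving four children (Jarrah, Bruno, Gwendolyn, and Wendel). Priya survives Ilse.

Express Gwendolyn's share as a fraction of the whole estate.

The spouse counts as an additional share at the children's level, so there are 5 primary shares of $1,260,000. Paloma takes one such share ($1,260,000).
The children's combined portion ($5,040,000) is divided into 4 shares of $1,260,000: Priya takes $1,260,000; Sione's $1,260,000 share passes to Sione's issue; Quinn's $1,260,000 share passes to Quinn's issue; Aditi's $1,260,000 share passes to Aditi's issue.
Sione's share ($1,260,000) is divided into 4 shares of $315,000: Sibyl, Declan, and Varun each take $315,000; Zephyr's $315,000 share passes to Zephyr's issue.
Zephyr's share ($315,000) is divided into 3 shares of $105,000: Anna, Faisal, and Dagny each take $105,000.
Quinn's share ($1,260,000) is divided into 2 shares of $630,000: Tariq takes $630,000; Callum's $630,000 share passes to Callum's issue.
Callum's share ($630,000) is divided into 2 shares of $315,000: Csilla and Gabor each take $315,000.
Aditi's share ($1,260,000) is divided into 4 shares of $315,000: Jarrah, Bruno, Gwendolyn, and Wendel each take $315,000.

Gwendolyn receives 1/20 of the estate.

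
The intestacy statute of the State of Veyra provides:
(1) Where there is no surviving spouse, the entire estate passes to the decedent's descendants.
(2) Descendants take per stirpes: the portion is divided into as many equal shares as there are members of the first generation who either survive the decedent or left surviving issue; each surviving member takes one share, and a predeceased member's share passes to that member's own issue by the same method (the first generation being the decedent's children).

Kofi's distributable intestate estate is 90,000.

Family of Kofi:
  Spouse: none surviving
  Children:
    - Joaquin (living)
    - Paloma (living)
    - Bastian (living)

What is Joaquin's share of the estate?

The entire 90,000 passes to the descendants.
That amount (90,000) is divided into 3 shares of 30,000: Joaquin, Paloma, and Bastian each take 30,000.

Joaquin receives 30,000.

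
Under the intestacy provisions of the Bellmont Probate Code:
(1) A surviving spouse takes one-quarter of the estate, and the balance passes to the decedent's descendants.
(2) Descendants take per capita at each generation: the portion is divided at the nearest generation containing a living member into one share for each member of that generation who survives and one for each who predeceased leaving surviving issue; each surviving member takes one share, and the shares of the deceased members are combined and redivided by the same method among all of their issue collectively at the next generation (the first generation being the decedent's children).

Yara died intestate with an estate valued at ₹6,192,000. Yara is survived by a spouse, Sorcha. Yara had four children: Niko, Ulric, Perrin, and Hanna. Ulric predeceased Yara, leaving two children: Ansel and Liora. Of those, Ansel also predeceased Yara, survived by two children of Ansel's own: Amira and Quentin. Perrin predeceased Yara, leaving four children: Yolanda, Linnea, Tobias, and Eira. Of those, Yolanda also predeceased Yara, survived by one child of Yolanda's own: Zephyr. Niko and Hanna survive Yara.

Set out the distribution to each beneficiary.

Sorcha takes one-quarter of ₹6,192,000 = ₹1,548,000. The remaining ₹4,644,000 passes to the descendants.
The descendants' portion (₹4,644,000) is divided at the children's generation into 4 shares of ₹1,161,000. Niko and Hanna each take ₹1,161,000. The 2 shares of the deceased (Ulric and Perrin) are combined into a pool of ₹2,322,000.
That pool (₹2,322,000) is divided at the grandchildren's generation into 6 shares of ₹387,000. Liora, Linnea, Tobias, and Eira each take ₹387,000. The 2 shares of the deceased (Ansel and Yolanda) are combined into a pool of ₹774,000.
That pool (₹774,000) is divided at the great-grandchildren's generation equally among Amira, Quentin, and Zephyr: ₹258,000 each.

Sorcha: ₹1,548,000; Niko: ₹1,161,000; Amira: ₹258,000; Quentin: ₹258,000; Liora: ₹387,000; Zephyr: ₹258,000; Linnea: ₹387,000; Tobias: ₹387,000; Eira: ₹387,000; Hanna: ₹1,161,000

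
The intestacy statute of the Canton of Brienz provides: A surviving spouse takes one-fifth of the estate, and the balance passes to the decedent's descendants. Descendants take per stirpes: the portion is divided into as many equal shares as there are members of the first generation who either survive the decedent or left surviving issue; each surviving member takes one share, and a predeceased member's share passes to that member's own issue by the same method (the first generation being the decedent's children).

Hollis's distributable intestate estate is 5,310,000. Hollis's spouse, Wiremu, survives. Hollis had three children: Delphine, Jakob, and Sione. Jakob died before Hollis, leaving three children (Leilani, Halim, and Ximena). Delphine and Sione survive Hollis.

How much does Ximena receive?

Wiremu takes one-fifth of 5,310,000 = 1,062,000. The remaining 4,248,000 passes to the descendants.
The descendants' portion (4,248,000) is divided into 3 shares of 1,416,000: Delphine and Sione each take 1,416,000; Jakob's 1,416,000 share passes to Jakob's issue.
Jakob's share (1,416,000) is divided into 3 shares of 472,000: Leilani, Halim, and Ximena each take 472,000.

Ximena receives 472,000.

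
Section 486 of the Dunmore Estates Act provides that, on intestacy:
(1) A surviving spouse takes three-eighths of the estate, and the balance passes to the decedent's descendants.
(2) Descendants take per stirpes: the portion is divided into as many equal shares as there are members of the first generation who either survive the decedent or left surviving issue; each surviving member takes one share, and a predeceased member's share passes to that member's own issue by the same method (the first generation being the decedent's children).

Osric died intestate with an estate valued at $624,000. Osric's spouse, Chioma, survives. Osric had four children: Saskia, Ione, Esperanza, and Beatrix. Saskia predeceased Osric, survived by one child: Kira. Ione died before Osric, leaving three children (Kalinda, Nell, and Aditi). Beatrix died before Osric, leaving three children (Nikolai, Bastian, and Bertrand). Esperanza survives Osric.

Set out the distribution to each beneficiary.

Chioma: $234,000; Kira: $97,500; Kalinda: $32,500; Nell: $32,500; Aditi: $32,500; Esperanza: $97,500; Nikolai: $32,500; Bastian: $32,500; Bertrand: $32,500

Chioma takes three-eighths of $624,000 = $234,000. The remaining $390,000 passes to the descendants.
The descendants' portion ($390,000) is divided into 4 shares of $97,500: Esperanza takes $97,500; Saskia's $97,500 share passes to Saskia's issue; Ione's $97,500 share passes to Ione's issue; Beatrix's $97,500 share passes to Beatrix's issue.
Saskia's share ($97,500) passes entirely to Kira.
Ione's share ($97,500) is divided into 3 shares of $32,500: Kalinda, Nell, and Aditi each take $32,500.
Beatrix's share ($97,500) is divided into 3 shares of $32,500: Nikolai, Bastian, and Bertrand each take $32,500.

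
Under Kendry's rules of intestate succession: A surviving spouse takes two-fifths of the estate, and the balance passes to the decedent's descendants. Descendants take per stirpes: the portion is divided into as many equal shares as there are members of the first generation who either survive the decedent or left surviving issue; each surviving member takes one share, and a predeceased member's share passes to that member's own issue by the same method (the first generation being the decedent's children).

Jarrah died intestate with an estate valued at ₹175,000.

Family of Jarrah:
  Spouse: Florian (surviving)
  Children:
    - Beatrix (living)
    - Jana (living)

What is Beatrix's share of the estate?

Beatrix receives ₹52,500.

Florian takes two-fifths of ₹175,000 = ₹70,000. The remaining ₹105,000 passes to the descendants.
The descendants' portion (₹105,000) is divided into 2 shares of ₹52,500: Beatrix and Jana each take ₹52,500.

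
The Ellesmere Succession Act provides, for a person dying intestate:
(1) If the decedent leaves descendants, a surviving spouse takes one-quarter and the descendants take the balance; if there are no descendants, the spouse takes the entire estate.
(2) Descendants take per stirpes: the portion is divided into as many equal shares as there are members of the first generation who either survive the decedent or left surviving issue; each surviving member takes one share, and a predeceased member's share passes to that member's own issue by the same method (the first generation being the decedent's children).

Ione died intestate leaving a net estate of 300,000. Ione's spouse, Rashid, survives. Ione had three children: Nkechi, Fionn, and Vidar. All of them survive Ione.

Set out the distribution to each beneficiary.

Rashid: 75,000; Nkechi: 75,000; Fionn: 75,000; Vidar: 75,000

Rashid takes one-quarter of 300,000 = 75,000. The remaining 225,000 passes to the descendants.
The descendants' portion (225,000) is divided into 3 shares of 75,000: Nkechi, Fionn, and Vidar each take 75,000.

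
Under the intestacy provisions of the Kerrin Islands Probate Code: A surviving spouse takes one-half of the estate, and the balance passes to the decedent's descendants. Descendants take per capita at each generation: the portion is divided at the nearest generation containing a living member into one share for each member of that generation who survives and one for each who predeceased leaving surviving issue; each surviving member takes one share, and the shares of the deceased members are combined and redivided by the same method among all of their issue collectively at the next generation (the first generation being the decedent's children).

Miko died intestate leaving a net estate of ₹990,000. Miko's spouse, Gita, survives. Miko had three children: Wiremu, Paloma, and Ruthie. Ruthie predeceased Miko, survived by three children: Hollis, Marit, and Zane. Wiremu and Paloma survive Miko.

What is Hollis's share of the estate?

Gita takes one-half of ₹990,000 = ₹495,000. The remaining ₹495,000 passes to the descendants.
The descendants' portion (₹495,000) is divided at the children's generation into 3 shares of ₹165,000. Wiremu and Paloma each take ₹165,000. The remaining share for the deceased Ruthie (₹165,000) is carried to the next generation.
That pool (₹165,000) is divided at the grandchildren's generation equally among Hollis, Marit, and Zane: ₹55,000 each.

Hollis receives ₹55,000.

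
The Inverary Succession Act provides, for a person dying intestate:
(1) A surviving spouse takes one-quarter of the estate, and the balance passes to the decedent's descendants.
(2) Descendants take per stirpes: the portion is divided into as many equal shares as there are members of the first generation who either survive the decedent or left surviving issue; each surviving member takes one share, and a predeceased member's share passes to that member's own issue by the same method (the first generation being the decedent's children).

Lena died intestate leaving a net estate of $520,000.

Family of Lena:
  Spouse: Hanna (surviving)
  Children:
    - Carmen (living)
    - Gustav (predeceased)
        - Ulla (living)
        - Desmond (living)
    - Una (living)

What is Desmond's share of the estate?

Desmond receives $65,000.

Hanna takes one-quarter of $520,000 = $130,000. The remaining $390,000 passes to the descendants.
The descendants' portion ($390,000) is divided into 3 shares of $130,000: Carmen and Una each take $130,000; Gustav's $130,000 share passes to Gustav's issue.
Gustav's share ($130,000) is divided into 2 shares of $65,000: Ulla and Desmond each take $65,000.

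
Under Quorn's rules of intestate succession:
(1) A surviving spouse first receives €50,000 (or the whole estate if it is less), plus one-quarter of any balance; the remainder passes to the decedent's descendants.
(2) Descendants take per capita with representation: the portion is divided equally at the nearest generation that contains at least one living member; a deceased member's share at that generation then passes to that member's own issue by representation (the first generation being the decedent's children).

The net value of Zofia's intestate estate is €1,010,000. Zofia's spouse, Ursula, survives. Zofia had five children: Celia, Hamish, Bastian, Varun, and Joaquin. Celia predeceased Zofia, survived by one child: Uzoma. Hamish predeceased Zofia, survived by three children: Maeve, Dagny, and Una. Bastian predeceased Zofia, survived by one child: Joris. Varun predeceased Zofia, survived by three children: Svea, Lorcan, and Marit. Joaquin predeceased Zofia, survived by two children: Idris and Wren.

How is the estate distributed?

Ursula: €290,000; Uzoma: €72,000; Maeve: €72,000; Dagny: €72,000; Una: €72,000; Joris: €72,000; Svea: €72,000; Lorcan: €72,000; Marit: €72,000; Idris: €72,000; Wren: €72,000

Ursula first takes €50,000, leaving a balance of €960,000. Ursula then takes one-quarter of the balance (€240,000), for a total of €290,000. The remaining €720,000 passes to the descendants.
No child survives, so the initial division is made at the grandchildren's generation.
The descendants' portion (€720,000) is divided into 10 shares of €72,000: Uzoma, Maeve, Dagny, Una, Joris, Svea, Lorcan, Marit, Idris, and Wren each take €72,000.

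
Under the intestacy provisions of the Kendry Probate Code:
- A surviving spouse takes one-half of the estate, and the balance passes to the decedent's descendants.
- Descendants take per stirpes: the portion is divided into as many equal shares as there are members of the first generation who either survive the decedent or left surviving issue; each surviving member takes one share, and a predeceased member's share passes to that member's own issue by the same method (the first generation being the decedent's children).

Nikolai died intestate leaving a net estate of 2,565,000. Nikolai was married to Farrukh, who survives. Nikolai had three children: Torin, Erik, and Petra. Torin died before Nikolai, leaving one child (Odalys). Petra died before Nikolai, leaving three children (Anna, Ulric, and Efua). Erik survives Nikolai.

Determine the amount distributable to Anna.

Farrukh takes one-half of 2,565,000 = 1,282,500. The remaining 1,282,500 passes to the descendants.
The descendants' portion (1,282,500) is divided into 3 shares of 427,500: Erik takes 427,500; Torin's 427,500 share passes to Torin's issue; Petra's 427,500 share passes to Petra's issue.
Torin's share (427,500) passes entirely to Odalys.
Petra's share (427,500) is divided into 3 shares of 142,500: Anna, Ulric, and Efua each take 142,500.

Anna receives 142,500.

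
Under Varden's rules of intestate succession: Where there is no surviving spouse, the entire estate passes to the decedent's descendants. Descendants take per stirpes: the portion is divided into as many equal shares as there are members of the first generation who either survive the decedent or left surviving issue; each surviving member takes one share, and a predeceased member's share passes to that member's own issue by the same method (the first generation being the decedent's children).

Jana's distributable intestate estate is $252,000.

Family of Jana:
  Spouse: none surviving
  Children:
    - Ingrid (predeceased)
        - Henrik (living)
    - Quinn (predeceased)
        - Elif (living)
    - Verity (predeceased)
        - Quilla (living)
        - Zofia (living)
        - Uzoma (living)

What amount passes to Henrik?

Henrik receives $84,000.

The entire $252,000 passes to the descendants.
That amount ($252,000) is divided into 3 shares of $84,000: Ingrid's $84,000 share passes to Ingrid's issue; Quinn's $84,000 share passes to Quinn's issue; Verity's $84,000 share passes to Verity's issue.
Ingrid's share ($84,000) passes entirely to Henrik.
Quinn's share ($84,000) passes entirely to Elif.
Verity's share ($84,000) is divided into 3 shares of $28,000: Quilla, Zofia, and Uzoma each take $28,000.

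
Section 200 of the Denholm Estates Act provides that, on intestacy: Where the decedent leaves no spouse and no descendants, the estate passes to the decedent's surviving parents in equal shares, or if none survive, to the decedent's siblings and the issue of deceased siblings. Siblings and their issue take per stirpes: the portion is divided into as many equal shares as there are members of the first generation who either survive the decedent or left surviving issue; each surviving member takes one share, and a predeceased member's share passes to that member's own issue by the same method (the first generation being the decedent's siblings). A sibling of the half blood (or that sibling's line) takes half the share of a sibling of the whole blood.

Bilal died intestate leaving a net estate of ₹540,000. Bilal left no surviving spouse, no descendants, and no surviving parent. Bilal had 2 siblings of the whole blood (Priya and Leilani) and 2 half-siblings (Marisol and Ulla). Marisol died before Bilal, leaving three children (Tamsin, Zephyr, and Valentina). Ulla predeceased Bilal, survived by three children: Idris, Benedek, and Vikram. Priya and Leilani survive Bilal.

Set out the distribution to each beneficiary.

Priya: ₹180,000; Tamsin: ₹30,000; Zephyr: ₹30,000; Valentina: ₹30,000; Leilani: ₹180,000; Idris: ₹30,000; Benedek: ₹30,000; Vikram: ₹30,000

The entire ₹540,000 passes to the siblings and their issue.
Counting each half-blood sibling's line as half a unit, there are 3 units in ₹540,000, so one unit is ₹180,000. Whole-blood lines (Priya and Leilani) take ₹180,000 each; half-blood lines (Marisol and Ulla) take ₹90,000 each.
Marisol's share (₹90,000) is divided into 3 shares of ₹30,000: Tamsin, Zephyr, and Valentina each take ₹30,000.
Ulla's share (₹90,000) is divided into 3 shares of ₹30,000: Idris, Benedek, and Vikram each take ₹30,000.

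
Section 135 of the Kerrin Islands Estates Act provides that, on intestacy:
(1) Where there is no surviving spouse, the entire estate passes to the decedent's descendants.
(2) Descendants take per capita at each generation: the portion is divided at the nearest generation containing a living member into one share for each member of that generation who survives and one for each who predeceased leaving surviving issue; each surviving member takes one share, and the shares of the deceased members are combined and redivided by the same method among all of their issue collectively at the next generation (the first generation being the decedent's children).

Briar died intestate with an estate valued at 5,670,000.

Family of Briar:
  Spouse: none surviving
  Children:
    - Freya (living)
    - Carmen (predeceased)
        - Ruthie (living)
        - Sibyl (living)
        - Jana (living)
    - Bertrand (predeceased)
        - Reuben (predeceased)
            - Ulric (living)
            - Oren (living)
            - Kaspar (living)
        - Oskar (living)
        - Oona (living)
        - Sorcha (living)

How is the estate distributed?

Freya: 1,890,000; Ruthie: 540,000; Sibyl: 540,000; Jana: 540,000; Ulric: 180,000; Oren: 180,000; Kaspar: 180,000; Oskar: 540,000; Oona: 540,000; Sorcha: 540,000

The entire 5,670,000 passes to the descendants.
That amount (5,670,000) is divided at the children's generation into 3 shares of 1,890,000. Freya takes 1,890,000. The 2 shares of the deceased (Carmen and Bertrand) are combined into a pool of 3,780,000.
That pool (3,780,000) is divided at the grandchildren's generation into 7 shares of 540,000. Ruthie, Sibyl, Jana, Oskar, Oona, and Sorcha each take 540,000. The remaining share for the deceased Reuben (540,000) is carried to the next generation.
That pool (540,000) is divided at the great-grandchildren's generation equally among Ulric, Oren, and Kaspar: 180,000 each.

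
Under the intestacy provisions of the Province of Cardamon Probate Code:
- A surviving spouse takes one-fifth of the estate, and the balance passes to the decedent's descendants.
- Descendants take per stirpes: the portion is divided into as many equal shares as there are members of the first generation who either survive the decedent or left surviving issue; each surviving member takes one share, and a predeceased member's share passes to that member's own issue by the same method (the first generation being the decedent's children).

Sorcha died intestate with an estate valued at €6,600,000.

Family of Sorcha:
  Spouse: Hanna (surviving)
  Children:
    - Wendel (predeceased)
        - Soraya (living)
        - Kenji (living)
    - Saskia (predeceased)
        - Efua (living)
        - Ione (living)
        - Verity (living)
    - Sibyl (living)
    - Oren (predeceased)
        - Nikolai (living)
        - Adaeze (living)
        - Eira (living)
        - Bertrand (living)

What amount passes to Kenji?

Kenji receives €660,000.

Hanna takes one-fifth of €6,600,000 = €1,320,000. The remaining €5,280,000 passes to the descendants.
The descendants' portion (€5,280,000) is divided into 4 shares of €1,320,000: Sibyl takes €1,320,000; Wendel's €1,320,000 share passes to Wendel's issue; Saskia's €1,320,000 share passes to Saskia's issue; Oren's €1,320,000 share passes to Oren's issue.
Wendel's share (€1,320,000) is divided into 2 shares of €660,000: Soraya and Kenji each take €660,000.
Saskia's share (€1,320,000) is divided into 3 shares of €440,000: Efua, Ione, and Verity each take €440,000.
Oren's share (€1,320,000) is divided into 4 shares of €330,000: Nikolai, Adaeze, Eira, and Bertrand each take €330,000.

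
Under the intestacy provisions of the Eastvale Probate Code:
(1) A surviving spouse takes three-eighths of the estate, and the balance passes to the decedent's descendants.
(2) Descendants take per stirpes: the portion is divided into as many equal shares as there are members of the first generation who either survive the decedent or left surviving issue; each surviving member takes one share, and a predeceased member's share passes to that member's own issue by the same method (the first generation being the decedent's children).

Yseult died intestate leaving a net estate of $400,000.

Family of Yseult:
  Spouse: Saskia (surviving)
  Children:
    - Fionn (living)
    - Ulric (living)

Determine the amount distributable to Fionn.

Fionn receives $125,000.

Saskia takes three-eighths of $400,000 = $150,000. The remaining $250,000 passes to the descendants.
The descendants' portion ($250,000) is divided into 2 shares of $125,000: Fionn and Ulric each take $125,000.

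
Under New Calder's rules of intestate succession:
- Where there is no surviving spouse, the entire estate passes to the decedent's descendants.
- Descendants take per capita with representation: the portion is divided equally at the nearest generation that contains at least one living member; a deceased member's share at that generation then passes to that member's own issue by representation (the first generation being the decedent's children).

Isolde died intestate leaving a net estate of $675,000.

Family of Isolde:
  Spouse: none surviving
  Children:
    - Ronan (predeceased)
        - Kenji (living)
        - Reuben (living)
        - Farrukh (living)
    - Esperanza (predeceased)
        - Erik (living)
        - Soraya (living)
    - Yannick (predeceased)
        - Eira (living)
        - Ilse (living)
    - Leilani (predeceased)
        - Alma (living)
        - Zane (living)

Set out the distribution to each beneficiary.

Kenji: $75,000; Reuben: $75,000; Farrukh: $75,000; Erik: $75,000; Soraya: $75,000; Eira: $75,000; Ilse: $75,000; Alma: $75,000; Zane: $75,000

The entire $675,000 passes to the descendants.
No child survives, so the initial division is made at the grandchildren's generation.
That amount ($675,000) is divided into 9 shares of $75,000: Kenji, Reuben, Farrukh, Erik, Soraya, Eira, Ilse, Alma, and Zane each take $75,000.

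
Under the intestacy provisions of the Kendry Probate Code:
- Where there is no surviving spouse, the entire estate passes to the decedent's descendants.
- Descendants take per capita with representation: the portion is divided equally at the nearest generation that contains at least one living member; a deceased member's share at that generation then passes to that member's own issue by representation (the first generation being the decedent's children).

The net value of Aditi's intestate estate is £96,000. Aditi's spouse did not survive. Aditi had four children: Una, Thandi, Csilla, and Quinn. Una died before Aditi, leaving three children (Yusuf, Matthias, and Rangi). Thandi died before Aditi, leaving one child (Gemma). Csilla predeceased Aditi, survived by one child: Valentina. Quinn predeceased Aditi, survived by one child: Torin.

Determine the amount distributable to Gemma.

Gemma receives £16,000.

The entire £96,000 passes to the descendants.
No child survives, so the initial division is made at the grandchildren's generation.
That amount (£96,000) is divided into 6 shares of £16,000: Yusuf, Matthias, Rangi, Gemma, Valentina, and Torin each take £16,000.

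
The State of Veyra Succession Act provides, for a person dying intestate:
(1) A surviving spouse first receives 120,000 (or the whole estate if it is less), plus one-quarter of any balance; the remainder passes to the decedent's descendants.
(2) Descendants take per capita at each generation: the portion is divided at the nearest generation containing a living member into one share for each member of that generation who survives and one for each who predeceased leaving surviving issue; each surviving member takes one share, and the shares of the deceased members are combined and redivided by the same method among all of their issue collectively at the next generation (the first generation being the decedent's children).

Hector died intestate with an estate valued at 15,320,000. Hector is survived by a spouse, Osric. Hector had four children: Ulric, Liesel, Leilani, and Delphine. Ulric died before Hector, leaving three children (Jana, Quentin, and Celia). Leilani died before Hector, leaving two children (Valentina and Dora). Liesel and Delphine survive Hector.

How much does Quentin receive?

Osric first takes 120,000, leaving a balance of 15,200,000. Osric then takes one-quarter of the balance (3,800,000), for a total of 3,920,000. The remaining 11,400,000 passes to the descendants.
The descendants' portion (11,400,000) is divided at the children's generation into 4 shares of 2,850,000. Liesel and Delphine each take 2,850,000. The 2 shares of the deceased (Ulric and Leilani) are combined into a pool of 5,700,000.
That pool (5,700,000) is divided at the grandchildren's generation equally among Jana, Quentin, Celia, Valentina, and Dora: 1,140,000 each.

Quentin receives 1,140,000.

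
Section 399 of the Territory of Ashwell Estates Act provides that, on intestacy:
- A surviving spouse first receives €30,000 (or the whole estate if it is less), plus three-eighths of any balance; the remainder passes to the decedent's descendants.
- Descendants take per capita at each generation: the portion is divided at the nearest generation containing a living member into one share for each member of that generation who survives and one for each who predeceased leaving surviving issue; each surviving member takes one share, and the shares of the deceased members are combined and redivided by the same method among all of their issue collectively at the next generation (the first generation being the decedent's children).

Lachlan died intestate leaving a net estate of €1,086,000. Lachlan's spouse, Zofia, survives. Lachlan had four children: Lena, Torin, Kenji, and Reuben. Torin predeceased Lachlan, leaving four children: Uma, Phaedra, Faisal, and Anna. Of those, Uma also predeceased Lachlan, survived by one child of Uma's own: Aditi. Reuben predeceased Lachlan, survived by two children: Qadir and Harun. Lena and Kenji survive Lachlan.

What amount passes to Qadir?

Zofia first takes €30,000, leaving a balance of €1,056,000. Zofia then takes three-eighths of the balance (€396,000), for a total of €426,000. The remaining €660,000 passes to the descendants.
The descendants' portion (€660,000) is divided at the children's generation into 4 shares of €165,000. Lena and Kenji each take €165,000. The 2 shares of the deceased (Torin and Reuben) are combined into a pool of €330,000.
That pool (€330,000) is divided at the grandchildren's generation into 6 shares of €55,000. Phaedra, Faisal, Anna, Qadir, and Harun each take €55,000. The remaining share for the deceased Uma (€55,000) is carried to the next generation.
That pool (€55,000) passes entirely to Aditi, the sole taker at the great-grandchildren's generation.

Qadir receives €55,000.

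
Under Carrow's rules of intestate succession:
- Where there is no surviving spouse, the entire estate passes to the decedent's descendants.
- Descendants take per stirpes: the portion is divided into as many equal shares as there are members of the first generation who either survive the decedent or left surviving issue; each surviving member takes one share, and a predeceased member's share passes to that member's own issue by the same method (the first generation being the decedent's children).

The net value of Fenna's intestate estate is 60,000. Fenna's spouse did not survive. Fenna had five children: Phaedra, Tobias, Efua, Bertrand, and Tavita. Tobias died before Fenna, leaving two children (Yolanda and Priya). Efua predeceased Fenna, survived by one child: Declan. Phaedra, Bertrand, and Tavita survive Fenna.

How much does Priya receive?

Priya receives 6,000.

The entire 60,000 passes to the descendants.
That amount (60,000) is divided into 5 shares of 12,000: Phaedra, Bertrand, and Tavita each take 12,000; Tobias's 12,000 share passes to Tobias's issue; Efua's 12,000 share passes to Efua's issue.
Tobias's share (12,000) is divided into 2 shares of 6,000: Yolanda and Priya each take 6,000.
Efua's share (12,000) passes entirely to Declan.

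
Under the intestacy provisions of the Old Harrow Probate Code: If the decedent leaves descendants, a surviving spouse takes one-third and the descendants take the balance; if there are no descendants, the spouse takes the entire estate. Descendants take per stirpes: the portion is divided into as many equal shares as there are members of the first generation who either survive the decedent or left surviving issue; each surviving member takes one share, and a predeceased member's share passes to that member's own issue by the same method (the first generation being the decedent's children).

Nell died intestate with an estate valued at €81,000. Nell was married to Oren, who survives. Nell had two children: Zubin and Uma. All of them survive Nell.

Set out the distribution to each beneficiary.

Oren: €27,000; Zubin: €27,000; Uma: €27,000

Oren takes one-third of €81,000 = €27,000. The remaining €54,000 passes to the descendants.
The descendants' portion (€54,000) is divided into 2 shares of €27,000: Zubin and Uma each take €27,000.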